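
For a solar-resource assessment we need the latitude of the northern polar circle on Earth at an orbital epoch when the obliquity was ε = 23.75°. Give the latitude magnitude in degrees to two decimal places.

66.25°

The polar circle is the lowest latitude that experiences at least one full rotation of continuous daylight at the northern-summer solstice; it lies at |ϕ| = 90° − ε = 90° − 23.75° = 66.25°.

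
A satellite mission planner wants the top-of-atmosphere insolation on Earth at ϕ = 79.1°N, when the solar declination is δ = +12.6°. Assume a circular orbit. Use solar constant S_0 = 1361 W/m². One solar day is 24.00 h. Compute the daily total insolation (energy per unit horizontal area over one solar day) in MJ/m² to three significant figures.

25.2 MJ/m²

cos h₀ = −tan(+79.1°) tan(+12.600°) = -1.1608 ≤ −1 ⇒ polar day, h₀ = π.
Bracket: h₀ sin ϕ sin δ + cos ϕ cos δ sin h₀ = 3.1416×0.98196×0.21814 + 0.18910×0.97592×0.00000 = 0.672946 + 0.000000 = 0.672946.
Q̄ = (S_0/π) × [bracket] = (1361/π) × 0.672946 = 291.53 W/m².
Daily total = Q̄ × 24.00 h × 3600 s/h = 291.53 × 24.00 × 3600 / 10⁶ = 25.19 MJ/m².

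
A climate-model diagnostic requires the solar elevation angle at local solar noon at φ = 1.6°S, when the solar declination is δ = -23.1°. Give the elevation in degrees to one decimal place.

At local noon the hour angle is zero, so the zenith angle equals |φ − δ| = |-1.6° − (-23.100°)| = 21.500°.
Elevation = 90° − 21.500° = 68.5°.

68.5°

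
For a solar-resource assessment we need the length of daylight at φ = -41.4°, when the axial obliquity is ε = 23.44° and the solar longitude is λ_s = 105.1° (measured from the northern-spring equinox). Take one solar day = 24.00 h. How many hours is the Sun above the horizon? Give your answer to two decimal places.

Solar declination: sin δ = sin ε · sin λ_s = sin 23.44° × sin 105.1° = 0.38405, so δ = +22.585°.
cos H₀ = −tan φ · tan δ = −tan(-41.4°) × tan(+22.585°) = 0.3667, so H₀ = 1.1953 rad = 68.49°.
Daylight = 2H₀/(2π) × 24.00 h = (1.1953/π) × 24.00 = 9.13 h.

9.13 h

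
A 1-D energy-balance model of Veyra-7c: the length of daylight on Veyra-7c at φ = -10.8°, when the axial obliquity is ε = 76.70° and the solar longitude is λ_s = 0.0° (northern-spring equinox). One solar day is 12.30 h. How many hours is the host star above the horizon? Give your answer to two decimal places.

Solar declination: sin δ = sin ε · sin λ_s = sin 76.70° × sin 0.0° = 0.00000, so δ = +0.000°.
cos H₀ = −tan φ · tan δ = −tan(-10.8°) × tan(+0.000°) = 0.0000, so H₀ = 1.5708 rad = 90.00°.
Daylight = 2H₀/(2π) × 12.30 h = (1.5708/π) × 12.30 = 6.15 h.

6.15 h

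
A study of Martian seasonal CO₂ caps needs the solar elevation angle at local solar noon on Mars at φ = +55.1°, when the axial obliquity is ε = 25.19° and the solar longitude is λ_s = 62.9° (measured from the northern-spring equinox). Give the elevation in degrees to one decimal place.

57.2°

Solar declination: sin δ = sin ε · sin λ_s = sin 25.19° × sin 62.9° = 0.37889, so δ = +22.265°.
At local noon the hour angle is zero, so the zenith angle equals |φ − δ| = |+55.1° − (+22.265°)| = 32.835°.
Elevation = 90° − 32.835° = 57.2°.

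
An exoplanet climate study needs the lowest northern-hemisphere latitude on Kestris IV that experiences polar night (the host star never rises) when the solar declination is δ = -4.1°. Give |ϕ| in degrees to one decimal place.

Polar night requires cos h₀ = −tan ϕ tan δ ≥ 1, i.e. tan ϕ tan δ ≤ −1.
The boundary is |tan ϕ| · |tan δ| = 1, so |ϕ| = 90° − |δ| = 90° − 4.1° = 85.9° in the northern hemisphere.

|ϕ| = 85.9°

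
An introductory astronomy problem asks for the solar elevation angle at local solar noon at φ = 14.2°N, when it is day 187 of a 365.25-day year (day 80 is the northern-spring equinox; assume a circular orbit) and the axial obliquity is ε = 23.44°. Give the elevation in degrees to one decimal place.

Solar longitude: λ_s = 360° × (187 − 80)/365.25 = 105.462°.
sin δ = sin 23.44° × sin 105.462° = 0.38339, so δ = +22.544°.
At local noon the hour angle is zero, so the zenith angle equals |φ − δ| = |+14.2° − (+22.544°)| = 8.344°.
Elevation = 90° − 8.344° = 81.7°.

81.7°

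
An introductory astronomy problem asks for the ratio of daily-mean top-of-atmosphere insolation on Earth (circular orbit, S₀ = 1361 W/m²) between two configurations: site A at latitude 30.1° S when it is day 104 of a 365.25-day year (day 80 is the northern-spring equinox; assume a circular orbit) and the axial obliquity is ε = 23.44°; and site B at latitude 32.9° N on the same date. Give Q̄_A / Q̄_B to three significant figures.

Q̄_A / Q̄_B ≈ 0.755

— Configuration A (φ=-30.1°):
Solar longitude: λ_s = 360° × (104 − 80)/365.25 = 23.655°.
sin δ = sin 23.44° × sin 23.655° = 0.15960, so δ = +9.184°.
cos H₀ = −tan(-30.1°) tan(+9.184°) = 0.0937, H₀ = 1.4769 rad.
Bracket: H₀ sin φ sin δ + cos φ cos δ sin H₀ = 1.4769×-0.50151×0.15960 + 0.86515×0.98718×0.99560 = -0.118213 + 0.850301 = 0.732088.
Q̄ = (S₀/π) × [bracket] = (1361/π) × 0.732088 = 317.15 W/m².
— Configuration B (φ=+32.9°):
cos H₀ = −tan(+32.9°) tan(+9.184°) = -0.1046, H₀ = 1.6756 rad.
Bracket: H₀ sin φ sin δ + cos φ cos δ sin H₀ = 1.6756×0.54317×0.15960 + 0.83962×0.98718×0.99452 = 0.145258 + 0.824314 = 0.969572.
Q̄ = (S₀/π) × [bracket] = (1361/π) × 0.969572 = 420.04 W/m².
Ratio Q̄_A / Q̄_B = 317.15 / 420.04 = 0.7550.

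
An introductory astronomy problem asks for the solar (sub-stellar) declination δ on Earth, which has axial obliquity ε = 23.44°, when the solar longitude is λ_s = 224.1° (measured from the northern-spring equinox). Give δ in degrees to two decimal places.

δ = -16.07°

sin δ = sin ε · sin λ_s = sin 23.44° × sin 224.1° = -0.276826.
δ = arcsin(-0.276826) = -16.07°.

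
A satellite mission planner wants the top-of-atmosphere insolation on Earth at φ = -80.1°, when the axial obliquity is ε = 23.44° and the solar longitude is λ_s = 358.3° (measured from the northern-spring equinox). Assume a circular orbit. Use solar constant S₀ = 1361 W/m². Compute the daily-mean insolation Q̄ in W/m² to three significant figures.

Solar declination: sin δ = sin ε · sin λ_s = sin 23.44° × sin 358.3° = -0.01180, so δ = -0.676°.
cos H₀ = −tan(-80.1°) tan(-0.676°) = -0.0676, H₀ = 1.6385 rad.
Bracket: H₀ sin φ sin δ + cos φ cos δ sin H₀ = 1.6385×-0.98511×-0.01180 + 0.17193×0.99993×0.99771 = 0.019046 + 0.171524 = 0.190570.
Q̄ = (S₀/π) × [bracket] = (1361/π) × 0.190570 = 82.56 W/m².

Q̄ ≈ 82.6 W/m²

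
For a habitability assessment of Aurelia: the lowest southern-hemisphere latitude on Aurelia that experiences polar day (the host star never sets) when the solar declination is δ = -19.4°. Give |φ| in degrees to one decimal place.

Polar day requires cos H₀ = −tan φ tan δ ≤ −1, i.e. tan φ tan δ ≥ 1.
The boundary is |tan φ| · |tan δ| = 1, so |φ| = 90° − |δ| = 90° − 19.4° = 70.6° in the southern hemisphere.

|φ| = 70.6°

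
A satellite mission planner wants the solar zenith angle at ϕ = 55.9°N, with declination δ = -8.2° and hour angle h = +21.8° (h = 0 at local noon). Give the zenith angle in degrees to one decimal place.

θ_z = 66.6°

cos θ_z = sin ϕ sin δ + cos ϕ cos δ cos h = -0.118105 + 0.515223 = 0.397118.
θ_z = arccos(0.397118) = 66.6°.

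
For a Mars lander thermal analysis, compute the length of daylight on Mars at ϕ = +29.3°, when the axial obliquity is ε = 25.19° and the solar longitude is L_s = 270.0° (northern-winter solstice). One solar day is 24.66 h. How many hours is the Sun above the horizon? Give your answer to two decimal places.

Solar declination: sin δ = sin ε · sin L_s = sin 25.19° × sin 270.0° = -0.42562, so δ = -25.190°.
cos h₀ = −tan ϕ · tan δ = −tan(+29.3°) × tan(-25.190°) = 0.2639, so h₀ = 1.3037 rad = 74.70°.
Daylight = 2h₀/(2π) × 24.66 h = (1.3037/π) × 24.66 = 10.23 h.

10.23 h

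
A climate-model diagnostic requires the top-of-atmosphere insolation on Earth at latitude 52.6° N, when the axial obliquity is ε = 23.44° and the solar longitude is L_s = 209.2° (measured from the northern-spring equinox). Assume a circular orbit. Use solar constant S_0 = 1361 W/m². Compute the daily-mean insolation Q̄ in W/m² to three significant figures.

Q̄ ≈ 162 W/m²

Solar declination: sin δ = sin ε · sin L_s = sin 23.44° × sin 209.2° = -0.19406, so δ = -11.190°.
cos h₀ = −tan(+52.6°) tan(-11.190°) = 0.2587, h₀ = 1.3091 rad.
Bracket: h₀ sin ϕ sin δ + cos ϕ cos δ sin h₀ = 1.3091×0.79441×-0.19406 + 0.60738×0.98099×0.96595 = -0.201815 + 0.575546 = 0.373731.
Q̄ = (S_0/π) × [bracket] = (1361/π) × 0.373731 = 161.9 W/m².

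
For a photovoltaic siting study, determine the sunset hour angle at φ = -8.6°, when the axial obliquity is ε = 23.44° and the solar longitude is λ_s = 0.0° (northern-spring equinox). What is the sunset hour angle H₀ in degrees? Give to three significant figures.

Solar declination: sin δ = sin ε · sin λ_s = sin 23.44° × sin 0.0° = 0.00000, so δ = +0.000°.
cos H₀ = −tan φ · tan δ = −tan(-8.6°) × tan(+0.000°) = 0.0000, so H₀ = 1.5708 rad = 90.00°.

H₀ = 90.0°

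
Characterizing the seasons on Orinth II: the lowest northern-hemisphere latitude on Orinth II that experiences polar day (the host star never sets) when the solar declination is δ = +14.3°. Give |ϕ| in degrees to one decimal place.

|ϕ| = 75.7°

Polar day requires cos h₀ = −tan ϕ tan δ ≤ −1, i.e. tan ϕ tan δ ≥ 1.
The boundary is |tan ϕ| · |tan δ| = 1, so |ϕ| = 90° − |δ| = 90° − 14.3° = 75.7° in the northern hemisphere.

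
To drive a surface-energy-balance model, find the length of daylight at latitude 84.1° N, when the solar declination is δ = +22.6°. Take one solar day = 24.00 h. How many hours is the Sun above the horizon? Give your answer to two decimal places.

Sunrise equation: cos H₀ = −tan φ · tan δ = -4.0281 ≤ −1, so the Sun never sets (polar day) and H₀ = π.
Daylight = 2H₀/(2π) × 24.00 h = (3.1416/π) × 24.00 = 24.00 h.

24.00 h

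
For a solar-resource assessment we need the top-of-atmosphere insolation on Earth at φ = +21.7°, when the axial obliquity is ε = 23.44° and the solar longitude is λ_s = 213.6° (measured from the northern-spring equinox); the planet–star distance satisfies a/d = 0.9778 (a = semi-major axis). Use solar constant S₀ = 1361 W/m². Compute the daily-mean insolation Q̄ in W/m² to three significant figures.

Solar declination: sin δ = sin ε · sin λ_s = sin 23.44° × sin 213.6° = -0.22013, so δ = -12.717°.
cos H₀ = −tan(+21.7°) tan(-12.717°) = 0.0898, H₀ = 1.4809 rad.
Bracket: H₀ sin φ sin δ + cos φ cos δ sin H₀ = 1.4809×0.36975×-0.22013 + 0.92913×0.97547×0.99596 = -0.120535 + 0.902677 = 0.782142.
Inverse-square distance factor (a/d)² = 0.9778² = 0.956093.
Q̄ = (S₀/π) × 0.956093 × [bracket] = (1361/π) × 0.956093 × 0.782142 = 324.0 W/m².

Q̄ ≈ 324 W/m²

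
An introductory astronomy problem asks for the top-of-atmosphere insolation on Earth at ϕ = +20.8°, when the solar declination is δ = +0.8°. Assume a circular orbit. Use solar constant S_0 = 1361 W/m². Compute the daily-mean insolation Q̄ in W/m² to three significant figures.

Q̄ ≈ 408 W/m²

cos h₀ = −tan(+20.8°) tan(+0.800°) = -0.0053, h₀ = 1.5761 rad.
Bracket: h₀ sin ϕ sin δ + cos ϕ cos δ sin h₀ = 1.5761×0.35511×0.01396 + 0.93483×0.99990×0.99999 = 0.007813 + 0.934727 = 0.942540.
Q̄ = (S_0/π) × [bracket] = (1361/π) × 0.942540 = 408.3 W/m².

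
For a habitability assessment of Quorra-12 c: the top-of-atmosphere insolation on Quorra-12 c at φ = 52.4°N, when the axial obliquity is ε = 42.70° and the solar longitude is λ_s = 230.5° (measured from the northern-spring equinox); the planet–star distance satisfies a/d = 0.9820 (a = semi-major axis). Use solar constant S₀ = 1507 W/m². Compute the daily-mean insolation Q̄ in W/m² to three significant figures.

Solar declination: sin δ = sin ε · sin λ_s = sin 42.70° × sin 230.5° = -0.52328, so δ = -31.553°.
cos H₀ = −tan(+52.4°) tan(-31.553°) = 0.7974, H₀ = 0.6478 rad.
Bracket: H₀ sin φ sin δ + cos φ cos δ sin H₀ = 0.6478×0.79229×-0.52328 + 0.61015×0.85216×0.60347 = -0.268571 + 0.313771 = 0.045200.
Inverse-square distance factor (a/d)² = 0.9820² = 0.964324.
Q̄ = (S₀/π) × 0.964324 × [bracket] = (1507/π) × 0.964324 × 0.045200 = 20.91 W/m².

Q̄ ≈ 20.9 W/m²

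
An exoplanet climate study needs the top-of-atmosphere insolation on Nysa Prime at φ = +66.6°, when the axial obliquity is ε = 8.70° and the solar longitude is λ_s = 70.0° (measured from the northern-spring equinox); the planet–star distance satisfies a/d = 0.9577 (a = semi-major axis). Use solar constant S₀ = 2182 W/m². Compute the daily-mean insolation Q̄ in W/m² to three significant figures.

Solar declination: sin δ = sin ε · sin λ_s = sin 8.70° × sin 70.0° = 0.14214, so δ = +8.172°.
cos H₀ = −tan(+66.6°) tan(+8.172°) = -0.3318, H₀ = 1.9090 rad.
Bracket: H₀ sin φ sin δ + cos φ cos δ sin H₀ = 1.9090×0.91775×0.14214 + 0.39715×0.98985×0.94334 = 0.249027 + 0.370845 = 0.619872.
Inverse-square distance factor (a/d)² = 0.9577² = 0.917189.
Q̄ = (S₀/π) × 0.917189 × [bracket] = (2182/π) × 0.917189 × 0.619872 = 394.9 W/m².

Q̄ ≈ 395 W/m²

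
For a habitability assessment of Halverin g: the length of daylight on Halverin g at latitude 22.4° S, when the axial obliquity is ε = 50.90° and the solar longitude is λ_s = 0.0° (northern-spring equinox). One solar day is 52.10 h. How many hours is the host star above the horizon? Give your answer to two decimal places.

Solar declination: sin δ = sin ε · sin λ_s = sin 50.90° × sin 0.0° = 0.00000, so δ = +0.000°.
cos H₀ = −tan φ · tan δ = −tan(-22.4°) × tan(+0.000°) = 0.0000, so H₀ = 1.5708 rad = 90.00°.
Daylight = 2H₀/(2π) × 52.10 h = (1.5708/π) × 52.10 = 26.05 h.

26.05 h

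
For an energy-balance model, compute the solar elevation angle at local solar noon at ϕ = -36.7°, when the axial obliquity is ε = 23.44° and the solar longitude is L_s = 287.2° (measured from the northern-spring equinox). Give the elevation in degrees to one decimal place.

75.6°

Solar declination: sin δ = sin ε · sin L_s = sin 23.44° × sin 287.2° = -0.38000, so δ = -22.334°.
At local noon the hour angle is zero, so the zenith angle equals |ϕ − δ| = |-36.7° − (-22.334°)| = 14.366°.
Elevation = 90° − 14.366° = 75.6°.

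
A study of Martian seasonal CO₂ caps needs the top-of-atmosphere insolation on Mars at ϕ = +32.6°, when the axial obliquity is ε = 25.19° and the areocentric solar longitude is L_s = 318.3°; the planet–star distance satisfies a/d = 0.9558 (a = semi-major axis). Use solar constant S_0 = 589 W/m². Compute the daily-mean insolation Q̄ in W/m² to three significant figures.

sin δ = sin 25.19° × sin 318.3° = -0.28314, so δ = -16.447°.
cos h₀ = −tan(+32.6°) tan(-16.447°) = 0.1888, h₀ = 1.3809 rad.
Bracket: h₀ sin ϕ sin δ + cos ϕ cos δ sin h₀ = 1.3809×0.53877×-0.28314 + 0.84245×0.95908×0.98202 = -0.210653 + 0.793450 = 0.582797.
Inverse-square distance factor (a/d)² = 0.9558² = 0.913554.
Q̄ = (S_0/π) × 0.913554 × [bracket] = (589/π) × 0.913554 × 0.582797 = 99.82 W/m².

Q̄ ≈ 99.8 W/m²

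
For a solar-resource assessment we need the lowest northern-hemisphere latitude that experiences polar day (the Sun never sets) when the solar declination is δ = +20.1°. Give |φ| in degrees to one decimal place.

Polar day requires cos H₀ = −tan φ tan δ ≤ −1, i.e. tan φ tan δ ≥ 1.
The boundary is |tan φ| · |tan δ| = 1, so |φ| = 90° − |δ| = 90° − 20.1° = 69.9° in the northern hemisphere.

|φ| = 69.9°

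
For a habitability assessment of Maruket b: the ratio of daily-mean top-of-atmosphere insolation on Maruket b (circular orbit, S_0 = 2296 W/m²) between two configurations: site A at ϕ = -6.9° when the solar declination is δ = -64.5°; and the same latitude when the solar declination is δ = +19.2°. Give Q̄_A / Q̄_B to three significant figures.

— Configuration A (ϕ=-6.9°):
cos h₀ = −tan(-6.9°) tan(-64.500°) = -0.2537, h₀ = 1.8273 rad.
Bracket: h₀ sin ϕ sin δ + cos ϕ cos δ sin h₀ = 1.8273×-0.12014×-0.90259 + 0.99276×0.43051×0.96728 = 0.198147 + 0.413409 = 0.611556.
Q̄ = (S_0/π) × [bracket] = (2296/π) × 0.611556 = 446.95 W/m².
— Configuration B (ϕ=-6.9°):
cos h₀ = −tan(-6.9°) tan(+19.200°) = 0.0421, h₀ = 1.5286 rad.
Bracket: h₀ sin ϕ sin δ + cos ϕ cos δ sin h₀ = 1.5286×-0.12014×0.32887 + 0.99276×0.94438×0.99911 = -0.060396 + 0.936708 = 0.876312.
Q̄ = (S_0/π) × [bracket] = (2296/π) × 0.876312 = 640.44 W/m².
Ratio Q̄_A / Q̄_B = 446.95 / 640.44 = 0.6979.

Q̄_A / Q̄_B ≈ 0.698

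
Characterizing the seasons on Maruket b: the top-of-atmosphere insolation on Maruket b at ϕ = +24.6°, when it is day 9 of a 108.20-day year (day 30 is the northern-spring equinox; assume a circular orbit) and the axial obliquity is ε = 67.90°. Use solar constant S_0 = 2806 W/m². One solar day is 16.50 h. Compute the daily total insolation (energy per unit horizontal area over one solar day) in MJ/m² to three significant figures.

Solar longitude: L_s = 360° × (9 − 30)/108.20 = -69.871°, i.e. -69.871° + 360° = 290.129°.
sin δ = sin 67.90° × sin 290.129° = -0.86993, so δ = -60.451°.
cos h₀ = −tan(+24.6°) tan(-60.451°) = 0.8076, h₀ = 0.6307 rad.
Bracket: h₀ sin ϕ sin δ + cos ϕ cos δ sin h₀ = 0.6307×0.41628×-0.86993 + 0.90924×0.49317×0.58972 = -0.228398 + 0.264436 = 0.036038.
Q̄ = (S_0/π) × [bracket] = (2806/π) × 0.036038 = 32.188 W/m².
Daily total = Q̄ × 16.50 h × 3600 s/h = 32.188 × 16.50 × 3600 / 10⁶ = 1.912 MJ/m².

1.91 MJ/m²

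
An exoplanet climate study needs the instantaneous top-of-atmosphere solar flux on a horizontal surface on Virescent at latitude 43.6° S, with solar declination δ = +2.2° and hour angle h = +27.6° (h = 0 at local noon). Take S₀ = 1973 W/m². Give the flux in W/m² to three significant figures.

1.21e+03 W/m²

cos θ_z = sin φ sin δ + cos φ cos δ cos h = -0.026473 + 0.641291 = 0.614818.
Flux = S₀ · cos θ_z = 1973 × 0.614818 = 1213 W/m².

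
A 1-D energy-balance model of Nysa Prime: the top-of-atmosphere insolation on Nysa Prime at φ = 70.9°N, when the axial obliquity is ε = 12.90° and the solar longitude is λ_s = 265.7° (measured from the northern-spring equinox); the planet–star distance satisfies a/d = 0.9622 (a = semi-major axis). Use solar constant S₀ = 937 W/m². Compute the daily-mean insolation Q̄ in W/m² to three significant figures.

Solar declination: sin δ = sin ε · sin λ_s = sin 12.90° × sin 265.7° = -0.22262, so δ = -12.863°.
cos H₀ = −tan(+70.9°) tan(-12.863°) = 0.6594, H₀ = 0.8507 rad.
Bracket: H₀ sin φ sin δ + cos φ cos δ sin H₀ = 0.8507×0.94495×-0.22262 + 0.32722×0.97490×0.75176 = -0.178957 + 0.239817 = 0.060860.
Inverse-square distance factor (a/d)² = 0.9622² = 0.925829.
Q̄ = (S₀/π) × 0.925829 × [bracket] = (937/π) × 0.925829 × 0.060860 = 16.81 W/m².

Q̄ ≈ 16.8 W/m²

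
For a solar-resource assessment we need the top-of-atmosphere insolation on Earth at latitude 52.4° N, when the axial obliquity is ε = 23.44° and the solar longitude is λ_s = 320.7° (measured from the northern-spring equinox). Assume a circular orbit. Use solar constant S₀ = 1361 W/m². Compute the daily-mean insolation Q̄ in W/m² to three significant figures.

Solar declination: sin δ = sin ε · sin λ_s = sin 23.44° × sin 320.7° = -0.25195, so δ = -14.593°.
cos H₀ = −tan(+52.4°) tan(-14.593°) = 0.3381, H₀ = 1.2259 rad.
Bracket: H₀ sin φ sin δ + cos φ cos δ sin H₀ = 1.2259×0.79229×-0.25195 + 0.61015×0.96774×0.94112 = -0.244711 + 0.555700 = 0.310989.
Q̄ = (S₀/π) × [bracket] = (1361/π) × 0.310989 = 134.7 W/m².

Q̄ ≈ 135 W/m²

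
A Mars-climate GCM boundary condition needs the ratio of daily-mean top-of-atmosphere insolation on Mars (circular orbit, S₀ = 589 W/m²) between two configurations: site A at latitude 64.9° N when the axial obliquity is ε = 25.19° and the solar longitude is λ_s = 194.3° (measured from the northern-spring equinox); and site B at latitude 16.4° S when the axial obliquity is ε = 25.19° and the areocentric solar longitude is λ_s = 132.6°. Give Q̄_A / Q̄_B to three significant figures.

Q̄_A / Q̄_B ≈ 0.365

— Configuration A (φ=+64.9°):
Solar declination: sin δ = sin ε · sin λ_s = sin 25.19° × sin 194.3° = -0.10513, so δ = -6.035°.
cos H₀ = −tan(+64.9°) tan(-6.035°) = 0.2257, H₀ = 1.3432 rad.
Bracket: H₀ sin φ sin δ + cos φ cos δ sin H₀ = 1.3432×0.90557×-0.10513 + 0.42420×0.99446×0.97420 = -0.127876 + 0.410966 = 0.283090.
Q̄ = (S₀/π) × [bracket] = (589/π) × 0.283090 = 53.075 W/m².
— Configuration B (φ=-16.4°):
sin δ = sin 25.19° × sin 132.6° = 0.31330, so δ = +18.258°.
cos H₀ = −tan(-16.4°) tan(+18.258°) = 0.0971, H₀ = 1.4735 rad.
Bracket: H₀ sin φ sin δ + cos φ cos δ sin H₀ = 1.4735×-0.28234×0.31330 + 0.95931×0.94965×0.99527 = -0.130342 + 0.906700 = 0.776358.
Q̄ = (S₀/π) × [bracket] = (589/π) × 0.776358 = 145.56 W/m².
Ratio Q̄_A / Q̄_B = 53.075 / 145.56 = 0.3646.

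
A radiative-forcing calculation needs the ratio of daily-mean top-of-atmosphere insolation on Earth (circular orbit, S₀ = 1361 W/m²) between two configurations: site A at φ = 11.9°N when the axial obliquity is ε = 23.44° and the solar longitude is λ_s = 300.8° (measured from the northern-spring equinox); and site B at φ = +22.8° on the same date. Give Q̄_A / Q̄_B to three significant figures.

— Configuration A (φ=+11.9°):
Solar declination: sin δ = sin ε · sin λ_s = sin 23.44° × sin 300.8° = -0.34168, so δ = -19.980°.
cos H₀ = −tan(+11.9°) tan(-19.980°) = 0.0766, H₀ = 1.4941 rad.
Bracket: H₀ sin φ sin δ + cos φ cos δ sin H₀ = 1.4941×0.20620×-0.34168 + 0.97851×0.93981×0.99706 = -0.105266 + 0.916910 = 0.811644.
Q̄ = (S₀/π) × [bracket] = (1361/π) × 0.811644 = 351.62 W/m².
— Configuration B (φ=+22.8°):
cos H₀ = −tan(+22.8°) tan(-19.980°) = 0.1528, H₀ = 1.4174 rad.
Bracket: H₀ sin φ sin δ + cos φ cos δ sin H₀ = 1.4174×0.38752×-0.34168 + 0.92186×0.93981×0.98825 = -0.187675 + 0.856193 = 0.668518.
Q̄ = (S₀/π) × [bracket] = (1361/π) × 0.668518 = 289.62 W/m².
Ratio Q̄_A / Q̄_B = 351.62 / 289.62 = 1.214.

Q̄_A / Q̄_B ≈ 1.21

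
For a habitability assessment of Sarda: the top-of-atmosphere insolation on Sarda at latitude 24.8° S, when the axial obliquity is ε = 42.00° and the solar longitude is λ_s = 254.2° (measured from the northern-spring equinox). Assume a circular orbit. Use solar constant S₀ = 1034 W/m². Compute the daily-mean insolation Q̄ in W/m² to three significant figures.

Solar declination: sin δ = sin ε · sin λ_s = sin 42.00° × sin 254.2° = -0.64385, so δ = -40.079°.
cos H₀ = −tan(-24.8°) tan(-40.079°) = -0.3888, H₀ = 1.9701 rad.
Bracket: H₀ sin φ sin δ + cos φ cos δ sin H₀ = 1.9701×-0.41945×-0.64385 + 0.90778×0.76515×0.92132 = 0.532051 + 0.639938 = 1.171989.
Q̄ = (S₀/π) × [bracket] = (1034/π) × 1.171989 = 385.7 W/m².

Q̄ ≈ 386 W/m²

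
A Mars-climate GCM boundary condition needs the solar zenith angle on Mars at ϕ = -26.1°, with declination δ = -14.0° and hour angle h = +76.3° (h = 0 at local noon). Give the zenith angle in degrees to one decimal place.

cos θ_z = sin ϕ sin δ + cos ϕ cos δ cos h = 0.106431 + 0.206369 = 0.312800.
θ_z = arccos(0.312800) = 71.8°.

θ_z = 71.8°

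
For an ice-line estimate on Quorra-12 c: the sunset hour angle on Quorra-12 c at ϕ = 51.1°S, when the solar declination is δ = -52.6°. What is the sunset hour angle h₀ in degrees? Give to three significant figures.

h₀ = 180°

Sunrise equation: cos h₀ = −tan ϕ · tan δ = -1.6210 ≤ −1, so the host star never sets (polar day) and h₀ = π.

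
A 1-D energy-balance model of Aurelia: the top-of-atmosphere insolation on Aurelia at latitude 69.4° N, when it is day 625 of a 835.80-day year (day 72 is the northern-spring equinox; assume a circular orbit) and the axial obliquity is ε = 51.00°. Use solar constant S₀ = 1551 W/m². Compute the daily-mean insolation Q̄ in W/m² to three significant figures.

Solar longitude: λ_s = 360° × (625 − 72)/835.80 = 238.191°.
sin δ = sin 51.00° × sin 238.191° = -0.66043, so δ = -41.332°.
cos H₀ = −tan(+69.4°) tan(-41.332°) = 2.3399 ≥ 1 ⇒ polar night, H₀ = 0 and Q̄ = 0.

Q̄ ≈ 0.00 W/m²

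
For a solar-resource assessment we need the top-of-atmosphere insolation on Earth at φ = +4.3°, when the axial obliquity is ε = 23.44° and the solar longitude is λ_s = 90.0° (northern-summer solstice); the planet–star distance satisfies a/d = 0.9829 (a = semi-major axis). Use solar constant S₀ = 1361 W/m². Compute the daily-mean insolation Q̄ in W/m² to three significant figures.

Q̄ ≈ 403 W/m²

Solar declination: sin δ = sin ε · sin λ_s = sin 23.44° × sin 90.0° = 0.39779, so δ = +23.440°.
cos H₀ = −tan(+4.3°) tan(+23.440°) = -0.0326, H₀ = 1.6034 rad.
Bracket: H₀ sin φ sin δ + cos φ cos δ sin H₀ = 1.6034×0.07498×0.39779 + 0.99719×0.91748×0.99947 = 0.047823 + 0.914417 = 0.962240.
Inverse-square distance factor (a/d)² = 0.9829² = 0.966092.
Q̄ = (S₀/π) × 0.966092 × [bracket] = (1361/π) × 0.966092 × 0.962240 = 402.7 W/m².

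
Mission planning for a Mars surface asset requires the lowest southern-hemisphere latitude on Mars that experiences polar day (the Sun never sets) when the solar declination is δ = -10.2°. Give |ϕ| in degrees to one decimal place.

Polar day requires cos h₀ = −tan ϕ tan δ ≤ −1, i.e. tan ϕ tan δ ≥ 1.
The boundary is |tan ϕ| · |tan δ| = 1, so |ϕ| = 90° − |δ| = 90° − 10.2° = 79.8° in the southern hemisphere.

|ϕ| = 79.8°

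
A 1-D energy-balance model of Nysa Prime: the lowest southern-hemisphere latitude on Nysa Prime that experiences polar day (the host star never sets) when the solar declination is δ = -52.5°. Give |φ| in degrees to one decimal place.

Polar day requires cos H₀ = −tan φ tan δ ≤ −1, i.e. tan φ tan δ ≥ 1.
The boundary is |tan φ| · |tan δ| = 1, so |φ| = 90° − |δ| = 90° − 52.5° = 37.5° in the southern hemisphere.

|φ| = 37.5°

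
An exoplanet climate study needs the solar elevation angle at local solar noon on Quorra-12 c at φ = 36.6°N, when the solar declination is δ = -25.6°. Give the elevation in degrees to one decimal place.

27.8°

At local noon the hour angle is zero, so the zenith angle equals |φ − δ| = |+36.6° − (-25.600°)| = 62.200°.
Elevation = 90° − 62.200° = 27.8°.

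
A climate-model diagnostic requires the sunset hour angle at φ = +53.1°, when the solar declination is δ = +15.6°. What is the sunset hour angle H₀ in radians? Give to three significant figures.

H₀ = 1.95 rad

cos H₀ = −tan φ · tan δ = −tan(+53.1°) × tan(+15.600°) = -0.3719, so H₀ = 1.9518 rad = 111.83°.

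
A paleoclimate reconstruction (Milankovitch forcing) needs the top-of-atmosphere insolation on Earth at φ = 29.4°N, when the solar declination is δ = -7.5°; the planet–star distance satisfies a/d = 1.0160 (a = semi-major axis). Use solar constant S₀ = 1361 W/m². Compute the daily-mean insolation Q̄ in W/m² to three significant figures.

cos H₀ = −tan(+29.4°) tan(-7.500°) = 0.0742, H₀ = 1.4965 rad.
Bracket: H₀ sin φ sin δ + cos φ cos δ sin H₀ = 1.4965×0.49090×-0.13053 + 0.87121×0.99144×0.99724 = -0.095891 + 0.861368 = 0.765477.
Inverse-square distance factor (a/d)² = 1.0160² = 1.032256.
Q̄ = (S₀/π) × 1.032256 × [bracket] = (1361/π) × 1.032256 × 0.765477 = 342.3 W/m².

Q̄ ≈ 342 W/m²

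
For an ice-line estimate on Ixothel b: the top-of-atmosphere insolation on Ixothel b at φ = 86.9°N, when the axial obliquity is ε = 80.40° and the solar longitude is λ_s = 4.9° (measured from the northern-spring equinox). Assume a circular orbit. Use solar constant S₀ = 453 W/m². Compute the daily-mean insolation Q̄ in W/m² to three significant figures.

Solar declination: sin δ = sin ε · sin λ_s = sin 80.40° × sin 4.9° = 0.08422, so δ = +4.831°.
cos H₀ = −tan(+86.9°) tan(+4.831°) = -1.5606 ≤ −1 ⇒ polar day, H₀ = π.
Bracket: H₀ sin φ sin δ + cos φ cos δ sin H₀ = 3.1416×0.99854×0.08422 + 0.05408×0.99645×0.00000 = 0.264199 + 0.000000 = 0.264199.
Q̄ = (S₀/π) × [bracket] = (453/π) × 0.264199 = 38.10 W/m².

Q̄ ≈ 38.1 W/m²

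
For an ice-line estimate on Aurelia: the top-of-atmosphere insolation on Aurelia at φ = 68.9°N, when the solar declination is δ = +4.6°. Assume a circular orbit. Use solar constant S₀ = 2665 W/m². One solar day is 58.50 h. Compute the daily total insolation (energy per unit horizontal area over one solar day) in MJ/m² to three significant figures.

cos H₀ = −tan(+68.9°) tan(+4.600°) = -0.2085, H₀ = 1.7808 rad.
Bracket: H₀ sin φ sin δ + cos φ cos δ sin H₀ = 1.7808×0.93295×0.08020 + 0.36000×0.99678×0.97802 = 0.133244 + 0.350953 = 0.484197.
Q̄ = (S₀/π) × [bracket] = (2665/π) × 0.484197 = 410.74 W/m².
Daily total = Q̄ × 58.50 h × 3600 s/h = 410.74 × 58.50 × 3600 / 10⁶ = 86.50 MJ/m².

86.5 MJ/m²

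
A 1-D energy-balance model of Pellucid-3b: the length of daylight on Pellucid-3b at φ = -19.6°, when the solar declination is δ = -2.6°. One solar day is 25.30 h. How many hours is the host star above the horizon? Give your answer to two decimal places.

12.78 h

cos H₀ = −tan φ · tan δ = −tan(-19.6°) × tan(-2.600°) = -0.0162, so H₀ = 1.5870 rad = 90.93°.
Daylight = 2H₀/(2π) × 25.30 h = (1.5870/π) × 25.30 = 12.78 h.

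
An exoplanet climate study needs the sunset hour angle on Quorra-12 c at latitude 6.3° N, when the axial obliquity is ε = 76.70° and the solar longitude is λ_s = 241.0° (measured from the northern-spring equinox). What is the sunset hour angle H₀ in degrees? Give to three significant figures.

Solar declination: sin δ = sin ε · sin λ_s = sin 76.70° × sin 241.0° = -0.85116, so δ = -58.338°.
cos H₀ = −tan φ · tan δ = −tan(+6.3°) × tan(-58.338°) = 0.1790, so H₀ = 1.3908 rad = 79.69°.

H₀ = 79.7°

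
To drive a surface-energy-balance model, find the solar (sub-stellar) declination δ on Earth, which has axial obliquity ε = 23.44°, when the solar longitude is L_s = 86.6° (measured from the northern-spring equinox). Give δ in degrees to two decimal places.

δ = +23.40°

sin δ = sin ε · sin L_s = sin 23.44° × sin 86.6° = 0.397088.
δ = arcsin(0.397088) = +23.40°.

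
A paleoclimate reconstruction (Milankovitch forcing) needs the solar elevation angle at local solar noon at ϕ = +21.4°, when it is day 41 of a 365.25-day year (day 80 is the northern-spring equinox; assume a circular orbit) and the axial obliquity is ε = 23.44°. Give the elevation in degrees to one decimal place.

54.3°

Solar longitude: L_s = 360° × (41 − 80)/365.25 = -38.439°, i.e. -38.439° + 360° = 321.561°.
sin δ = sin 23.44° × sin 321.561° = -0.24730, so δ = -14.318°.
At local noon the hour angle is zero, so the zenith angle equals |ϕ − δ| = |+21.4° − (-14.318°)| = 35.718°.
Elevation = 90° − 35.718° = 54.3°.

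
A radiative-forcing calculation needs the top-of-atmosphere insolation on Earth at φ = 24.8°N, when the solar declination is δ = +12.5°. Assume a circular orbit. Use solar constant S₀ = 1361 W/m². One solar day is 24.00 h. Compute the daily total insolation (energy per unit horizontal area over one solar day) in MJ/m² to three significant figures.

38.7 MJ/m²

cos H₀ = −tan(+24.8°) tan(+12.500°) = -0.1024, H₀ = 1.6734 rad.
Bracket: H₀ sin φ sin δ + cos φ cos δ sin H₀ = 1.6734×0.41945×0.21644 + 0.90778×0.97630×0.99474 = 0.151921 + 0.881604 = 1.033525.
Q̄ = (S₀/π) × [bracket] = (1361/π) × 1.033525 = 447.74 W/m².
Daily total = Q̄ × 24.00 h × 3600 s/h = 447.74 × 24.00 × 3600 / 10⁶ = 38.68 MJ/m².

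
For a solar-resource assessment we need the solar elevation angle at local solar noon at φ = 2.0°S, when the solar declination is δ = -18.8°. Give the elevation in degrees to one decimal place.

73.2°

At local noon the hour angle is zero, so the zenith angle equals |φ − δ| = |-2.0° − (-18.800°)| = 16.800°.
Elevation = 90° − 16.800° = 73.2°.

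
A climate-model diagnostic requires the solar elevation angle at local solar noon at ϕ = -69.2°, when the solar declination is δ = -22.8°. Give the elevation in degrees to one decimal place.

At local noon the hour angle is zero, so the zenith angle equals |ϕ − δ| = |-69.2° − (-22.800°)| = 46.400°.
Elevation = 90° − 46.400° = 43.6°.

43.6°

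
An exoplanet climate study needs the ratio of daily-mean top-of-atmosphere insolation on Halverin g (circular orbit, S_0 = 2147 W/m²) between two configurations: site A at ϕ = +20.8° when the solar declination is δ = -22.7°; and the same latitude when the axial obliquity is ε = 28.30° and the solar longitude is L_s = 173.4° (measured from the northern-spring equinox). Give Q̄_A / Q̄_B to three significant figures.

— Configuration A (ϕ=+20.8°):
cos h₀ = −tan(+20.8°) tan(-22.700°) = 0.1589, h₀ = 1.4112 rad.
Bracket: h₀ sin ϕ sin δ + cos ϕ cos δ sin h₀ = 1.4112×0.35511×-0.38591 + 0.93483×0.92254×0.98729 = -0.193392 + 0.851457 = 0.658065.
Q̄ = (S_0/π) × [bracket] = (2147/π) × 0.658065 = 449.73 W/m².
— Configuration B (ϕ=+20.8°):
Solar declination: sin δ = sin ε · sin L_s = sin 28.30° × sin 173.4° = 0.05449, so δ = +3.124°.
cos h₀ = −tan(+20.8°) tan(+3.124°) = -0.0207, h₀ = 1.5915 rad.
Bracket: h₀ sin ϕ sin δ + cos ϕ cos δ sin h₀ = 1.5915×0.35511×0.05449 + 0.93483×0.99851×0.99979 = 0.030795 + 0.933241 = 0.964036.
Q̄ = (S_0/π) × [bracket] = (2147/π) × 0.964036 = 658.83 W/m².
Ratio Q̄_A / Q̄_B = 449.73 / 658.83 = 0.6826.

Q̄_A / Q̄_B ≈ 0.683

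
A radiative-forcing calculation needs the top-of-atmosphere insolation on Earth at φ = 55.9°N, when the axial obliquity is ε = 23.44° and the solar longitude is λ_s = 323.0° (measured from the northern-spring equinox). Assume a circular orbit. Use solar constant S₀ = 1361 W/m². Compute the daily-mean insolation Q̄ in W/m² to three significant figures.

Q̄ ≈ 117 W/m²

Solar declination: sin δ = sin ε · sin λ_s = sin 23.44° × sin 323.0° = -0.23940, so δ = -13.851°.
cos H₀ = −tan(+55.9°) tan(-13.851°) = 0.3642, H₀ = 1.1981 rad.
Bracket: H₀ sin φ sin δ + cos φ cos δ sin H₀ = 1.1981×0.82806×-0.23940 + 0.56064×0.97092×0.93133 = -0.237508 + 0.506957 = 0.269449.
Q̄ = (S₀/π) × [bracket] = (1361/π) × 0.269449 = 116.7 W/m².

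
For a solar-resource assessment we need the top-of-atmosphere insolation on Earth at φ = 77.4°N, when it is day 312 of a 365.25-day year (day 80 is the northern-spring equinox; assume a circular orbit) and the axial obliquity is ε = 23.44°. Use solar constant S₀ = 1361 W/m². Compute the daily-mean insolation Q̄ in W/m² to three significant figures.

Q̄ ≈ 0.00 W/m²

Solar longitude: λ_s = 360° × (312 − 80)/365.25 = 228.665°.
sin δ = sin 23.44° × sin 228.665° = -0.29869, so δ = -17.379°.
cos H₀ = −tan(+77.4°) tan(-17.379°) = 1.4002 ≥ 1 ⇒ polar night, H₀ = 0 and Q̄ = 0.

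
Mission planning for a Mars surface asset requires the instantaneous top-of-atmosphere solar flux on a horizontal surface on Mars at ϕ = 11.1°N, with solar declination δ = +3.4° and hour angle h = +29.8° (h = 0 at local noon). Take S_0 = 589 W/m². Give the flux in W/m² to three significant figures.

507 W/m²

cos θ_z = sin ϕ sin δ + cos ϕ cos δ cos h = 0.011418 + 0.850033 = 0.861451.
Flux = S_0 · cos θ_z = 589 × 0.861451 = 507.4 W/m².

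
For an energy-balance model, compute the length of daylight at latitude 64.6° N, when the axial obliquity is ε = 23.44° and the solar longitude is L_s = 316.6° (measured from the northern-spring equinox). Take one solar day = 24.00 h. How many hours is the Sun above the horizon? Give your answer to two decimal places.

7.10 h

Solar declination: sin δ = sin ε · sin L_s = sin 23.44° × sin 316.6° = -0.27332, so δ = -15.862°.
cos h₀ = −tan ϕ · tan δ = −tan(+64.6°) × tan(-15.862°) = 0.5984, so h₀ = 0.9293 rad = 53.25°.
Daylight = 2h₀/(2π) × 24.00 h = (0.9293/π) × 24.00 = 7.10 h.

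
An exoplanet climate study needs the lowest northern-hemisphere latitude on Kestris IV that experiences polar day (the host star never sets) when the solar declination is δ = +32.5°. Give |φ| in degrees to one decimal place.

Polar day requires cos H₀ = −tan φ tan δ ≤ −1, i.e. tan φ tan δ ≥ 1.
The boundary is |tan φ| · |tan δ| = 1, so |φ| = 90° − |δ| = 90° − 32.5° = 57.5° in the northern hemisphere.

|φ| = 57.5°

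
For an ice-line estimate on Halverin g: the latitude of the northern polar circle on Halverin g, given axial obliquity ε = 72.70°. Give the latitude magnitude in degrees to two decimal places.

The polar circle is the lowest latitude that experiences at least one full rotation of continuous daylight at the northern-summer solstice; it lies at |φ| = 90° − ε = 90° − 72.70° = 17.30°.

17.30°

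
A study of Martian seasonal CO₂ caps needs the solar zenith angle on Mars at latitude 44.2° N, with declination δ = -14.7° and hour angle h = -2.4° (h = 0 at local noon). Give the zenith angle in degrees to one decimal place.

θ_z = 58.9°

cos θ_z = sin ϕ sin δ + cos ϕ cos δ cos h = -0.176911 + 0.692836 = 0.515925.
θ_z = arccos(0.515925) = 58.9°.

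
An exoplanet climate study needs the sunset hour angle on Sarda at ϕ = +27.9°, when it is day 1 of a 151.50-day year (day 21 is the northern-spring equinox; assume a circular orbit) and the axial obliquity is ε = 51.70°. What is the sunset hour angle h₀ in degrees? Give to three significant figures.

Solar longitude: L_s = 360° × (1 − 21)/151.50 = -47.525°, i.e. -47.525° + 360° = 312.475°.
sin δ = sin 51.70° × sin 312.475° = -0.57883, so δ = -35.368°.
cos h₀ = −tan ϕ · tan δ = −tan(+27.9°) × tan(-35.368°) = 0.3758, so h₀ = 1.1855 rad = 67.92°.

h₀ = 67.9°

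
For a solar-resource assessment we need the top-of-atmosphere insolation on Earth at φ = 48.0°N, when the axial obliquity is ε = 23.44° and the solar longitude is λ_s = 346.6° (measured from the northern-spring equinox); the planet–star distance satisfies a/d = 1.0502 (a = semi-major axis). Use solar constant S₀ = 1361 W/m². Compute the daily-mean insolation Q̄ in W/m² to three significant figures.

Solar declination: sin δ = sin ε · sin λ_s = sin 23.44° × sin 346.6° = -0.09219, so δ = -5.289°.
cos H₀ = −tan(+48.0°) tan(-5.289°) = 0.1028, H₀ = 1.4678 rad.
Bracket: H₀ sin φ sin δ + cos φ cos δ sin H₀ = 1.4678×0.74314×-0.09219 + 0.66913×0.99574×0.99470 = -0.100559 + 0.662748 = 0.562189.
Inverse-square distance factor (a/d)² = 1.0502² = 1.102920.
Q̄ = (S₀/π) × 1.102920 × [bracket] = (1361/π) × 1.102920 × 0.562189 = 268.6 W/m².

Q̄ ≈ 269 W/m²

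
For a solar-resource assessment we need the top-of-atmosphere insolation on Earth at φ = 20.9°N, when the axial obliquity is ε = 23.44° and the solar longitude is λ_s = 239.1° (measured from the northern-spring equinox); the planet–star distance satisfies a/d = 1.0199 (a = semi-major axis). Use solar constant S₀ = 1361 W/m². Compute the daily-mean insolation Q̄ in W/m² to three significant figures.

Q̄ ≈ 313 W/m²

Solar declination: sin δ = sin ε · sin λ_s = sin 23.44° × sin 239.1° = -0.34133, so δ = -19.958°.
cos H₀ = −tan(+20.9°) tan(-19.958°) = 0.1387, H₀ = 1.4317 rad.
Bracket: H₀ sin φ sin δ + cos φ cos δ sin H₀ = 1.4317×0.35674×-0.34133 + 0.93420×0.93994×0.99034 = -0.174332 + 0.869610 = 0.695278.
Inverse-square distance factor (a/d)² = 1.0199² = 1.040196.
Q̄ = (S₀/π) × 1.040196 × [bracket] = (1361/π) × 1.040196 × 0.695278 = 313.3 W/m².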